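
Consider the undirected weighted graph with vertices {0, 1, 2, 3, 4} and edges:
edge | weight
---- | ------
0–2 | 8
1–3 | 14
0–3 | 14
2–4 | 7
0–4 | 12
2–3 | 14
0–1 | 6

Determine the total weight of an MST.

Prim's algorithm from 2:
Step 1: cheapest edge leaving the tree is 2–4 (7); add 4.
Step 2: cheapest edge leaving the tree is 0–2 (8); add 0.
Step 3: cheapest edge leaving the tree is 0–1 (6); add 1.
Step 4: cheapest edge leaving the tree is 0–3 (14); add 3.
MST edges: 2–4, 0–2, 0–1, 0–3; total weight 7+8+6+14 = 35.

35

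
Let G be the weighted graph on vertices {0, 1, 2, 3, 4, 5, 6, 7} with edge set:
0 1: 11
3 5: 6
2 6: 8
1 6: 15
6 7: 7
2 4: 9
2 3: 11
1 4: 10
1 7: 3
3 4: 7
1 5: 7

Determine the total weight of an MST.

49

Prim's algorithm from 6:
Step 1: frontier [6 7 7, 2 6 8, 1 6 15] → take 6 7 (7); add 7.
Step 2: frontier [2 6 8, 1 6 15, 1 7 3] → take 1 7 (3); add 1.
Step 3: frontier [1 5 7, 1 4 10, 0 1 11, 2 6 8] → take 1 5 (7); add 5.
Step 4: frontier [1 4 10, 0 1 11, 3 5 6, 2 6 8] → take 3 5 (6); add 3.
Step 5: frontier [1 4 10, 0 1 11, 3 4 7, 2 3 11, 2 6 8] → take 3 4 (7); add 4.
Step 6: frontier [0 1 11, 2 3 11, 2 4 9, 2 6 8] → take 2 6 (8); add 2.
Step 7: frontier [0 1 11] → take 0 1 (11); add 0.
MST edges: 6 7, 1 7, 1 5, 3 5, 3 4, 2 6, 0 1; total weight 7+3+7+6+7+8+11 = 49.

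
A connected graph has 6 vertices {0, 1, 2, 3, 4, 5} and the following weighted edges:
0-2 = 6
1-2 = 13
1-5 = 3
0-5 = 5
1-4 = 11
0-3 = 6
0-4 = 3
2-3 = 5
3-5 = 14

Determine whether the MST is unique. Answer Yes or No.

No

Kruskal: consider edges lightest-first.
0-4 (3): add. Components now {0,4} {1} {2} {3} {5}
1-5 (3): add. Components now {0,4} {1,5} {2} {3}
0-5 (5): add. Components now {0,1,4,5} {2} {3}
2-3 (5): add. Components now {0,1,4,5} {2,3}
0-2 (6): add. Components now {0,1,2,3,4,5}
Non-tree edge 0-3 has weight 6, equal to the heaviest edge on its tree cycle — swapping gives another MST of the same weight. Not unique.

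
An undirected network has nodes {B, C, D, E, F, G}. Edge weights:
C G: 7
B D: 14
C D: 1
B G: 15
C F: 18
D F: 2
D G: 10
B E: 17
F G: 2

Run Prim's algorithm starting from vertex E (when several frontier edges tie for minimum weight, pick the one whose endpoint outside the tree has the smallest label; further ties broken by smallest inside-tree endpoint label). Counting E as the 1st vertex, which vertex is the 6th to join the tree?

Prim's algorithm from E:
Step 1: cheapest edge leaving the tree is B E (17); add B.
Step 2: cheapest edge leaving the tree is B D (14); add D.
Step 3: cheapest edge leaving the tree is C D (1); add C.
Step 4: cheapest edge leaving the tree is D F (2); add F.
Step 5: cheapest edge leaving the tree is F G (2); add G.
Vertex order: E, B, D, C, F, G. The 6th vertex is G.

G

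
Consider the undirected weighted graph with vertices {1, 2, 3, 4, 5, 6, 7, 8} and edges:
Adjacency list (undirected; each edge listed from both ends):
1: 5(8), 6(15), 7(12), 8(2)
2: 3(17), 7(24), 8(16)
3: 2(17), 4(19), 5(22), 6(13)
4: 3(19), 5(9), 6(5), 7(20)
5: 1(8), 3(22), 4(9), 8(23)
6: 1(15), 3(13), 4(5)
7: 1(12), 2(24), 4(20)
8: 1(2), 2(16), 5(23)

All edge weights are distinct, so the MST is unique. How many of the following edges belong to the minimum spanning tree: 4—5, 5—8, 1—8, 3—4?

2

Kruskal: consider edges lightest-first.
1—8 (2): add — endpoints in different components.
4—6 (5): add — endpoints in different components.
1—5 (8): add — endpoints in different components.
4—5 (9): add — endpoints in different components.
1—7 (12): add — endpoints in different components.
3—6 (13): add — endpoints in different components.
1—6 (15): skip — 1 and 6 already connected.
2—8 (16): add — endpoints in different components.
MST edge set: {1—8, 4—6, 1—5, 4—5, 1—7, 3—6, 2—8}.
Of the listed edges, {4—5, 1—8} are in the MST → 2.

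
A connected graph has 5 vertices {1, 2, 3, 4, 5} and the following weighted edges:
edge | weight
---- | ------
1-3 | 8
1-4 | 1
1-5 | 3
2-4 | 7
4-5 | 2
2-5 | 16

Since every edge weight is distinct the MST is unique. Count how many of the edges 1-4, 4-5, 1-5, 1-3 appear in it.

Kruskal: consider edges lightest-first.
1-4 (1): add. Components now {1,4} {2} {3} {5}
4-5 (2): add. Components now {1,4,5} {2} {3}
1-5 (3): skip — 1 and 5 already connected.
2-4 (7): add. Components now {1,2,4,5} {3}
1-3 (8): add. Components now {1,2,3,4,5}
MST edge set: {1-4, 4-5, 2-4, 1-3}.
Of the listed edges, {1-4, 4-5, 1-3} are in the MST → 3.

3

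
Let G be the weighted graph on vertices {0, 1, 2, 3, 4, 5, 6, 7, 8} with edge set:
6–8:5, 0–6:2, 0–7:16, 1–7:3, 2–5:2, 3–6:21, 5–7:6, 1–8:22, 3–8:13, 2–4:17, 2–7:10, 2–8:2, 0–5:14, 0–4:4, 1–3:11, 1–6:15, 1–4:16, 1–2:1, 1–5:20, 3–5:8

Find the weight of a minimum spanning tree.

27

Kruskal: consider edges lightest-first.
1–2 (1): add — endpoints in different components.
0–6 (2): add — endpoints in different components.
2–5 (2): add — endpoints in different components.
2–8 (2): add — endpoints in different components.
1–7 (3): add — endpoints in different components.
0–4 (4): add — endpoints in different components.
6–8 (5): add — endpoints in different components.
5–7 (6): skip — 5 and 7 already connected.
3–5 (8): add — endpoints in different components.
MST edges: 1–2, 0–6, 2–5, 2–8, 1–7, 0–4, 6–8, 3–5; total weight 1+2+2+2+3+4+5+8 = 27.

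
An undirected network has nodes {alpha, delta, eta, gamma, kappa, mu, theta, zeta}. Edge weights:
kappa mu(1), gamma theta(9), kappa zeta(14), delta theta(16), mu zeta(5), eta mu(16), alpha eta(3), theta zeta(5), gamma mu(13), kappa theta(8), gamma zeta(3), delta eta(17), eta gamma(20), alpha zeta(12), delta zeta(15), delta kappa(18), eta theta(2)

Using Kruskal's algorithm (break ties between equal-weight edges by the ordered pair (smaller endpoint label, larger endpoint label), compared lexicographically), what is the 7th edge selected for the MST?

delta-zeta

Sort edges by weight, then run Kruskal:
kappa mu (1): add — endpoints in different components.
eta theta (2): add — endpoints in different components.
alpha eta (3): add — endpoints in different components.
gamma zeta (3): add — endpoints in different components.
mu zeta (5): add — endpoints in different components.
theta zeta (5): add — endpoints in different components.
kappa theta (8): skip — theta and kappa already connected.
gamma theta (9): skip — gamma and theta already connected.
alpha zeta (12): skip — zeta and alpha already connected.
gamma mu (13): skip — mu and gamma already connected.
kappa zeta (14): skip — zeta and kappa already connected.
delta zeta (15): add — endpoints in different components.
The 7th edge added is delta zeta.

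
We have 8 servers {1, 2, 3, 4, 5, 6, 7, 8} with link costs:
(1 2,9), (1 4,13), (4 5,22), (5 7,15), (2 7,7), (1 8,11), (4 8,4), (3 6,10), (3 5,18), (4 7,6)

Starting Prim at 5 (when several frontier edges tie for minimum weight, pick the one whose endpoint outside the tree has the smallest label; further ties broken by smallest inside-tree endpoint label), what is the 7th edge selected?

Prim's algorithm from 5:
Step 1: cheapest edge leaving the tree is 5 7 (15); add 7.
Step 2: cheapest edge leaving the tree is 4 7 (6); add 4.
Step 3: cheapest edge leaving the tree is 4 8 (4); add 8.
Step 4: cheapest edge leaving the tree is 2 7 (7); add 2.
Step 5: cheapest edge leaving the tree is 1 2 (9); add 1.
Step 6: cheapest edge leaving the tree is 3 5 (18); add 3.
Step 7: cheapest edge leaving the tree is 3 6 (10); add 6.
The 7th edge added is 3 6.

3-6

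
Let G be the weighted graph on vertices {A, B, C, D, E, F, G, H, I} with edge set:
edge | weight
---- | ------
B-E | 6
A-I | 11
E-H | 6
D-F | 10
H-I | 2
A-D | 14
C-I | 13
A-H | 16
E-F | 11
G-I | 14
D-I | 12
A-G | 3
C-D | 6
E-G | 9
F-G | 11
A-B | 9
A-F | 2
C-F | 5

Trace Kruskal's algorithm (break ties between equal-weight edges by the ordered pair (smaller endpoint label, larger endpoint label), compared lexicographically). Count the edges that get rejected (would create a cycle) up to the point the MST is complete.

Kruskal's algorithm — process edges by increasing weight (ties by edge label):
A-F (2): add — endpoints in different components.
H-I (2): add — endpoints in different components.
A-G (3): add — endpoints in different components.
C-F (5): add — endpoints in different components.
B-E (6): add — endpoints in different components.
C-D (6): add — endpoints in different components.
E-H (6): add — endpoints in different components.
A-B (9): add — endpoints in different components.
Edges rejected before the tree was complete: 0.

0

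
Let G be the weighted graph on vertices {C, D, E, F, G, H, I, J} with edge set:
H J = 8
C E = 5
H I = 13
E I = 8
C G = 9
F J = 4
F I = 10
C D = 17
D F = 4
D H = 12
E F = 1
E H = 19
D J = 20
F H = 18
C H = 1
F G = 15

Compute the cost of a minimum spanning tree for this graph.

Prim's algorithm from E:
Step 1: cheapest edge leaving the tree is E F (1); add F.
Step 2: cheapest edge leaving the tree is D F (4); add D.
Step 3: cheapest edge leaving the tree is F J (4); add J.
Step 4: cheapest edge leaving the tree is C E (5); add C.
Step 5: cheapest edge leaving the tree is C H (1); add H.
Step 6: cheapest edge leaving the tree is E I (8); add I.
Step 7: cheapest edge leaving the tree is C G (9); add G.
MST edges: E F, D F, F J, C E, C H, E I, C G; total weight 1+4+4+5+1+8+9 = 32.

32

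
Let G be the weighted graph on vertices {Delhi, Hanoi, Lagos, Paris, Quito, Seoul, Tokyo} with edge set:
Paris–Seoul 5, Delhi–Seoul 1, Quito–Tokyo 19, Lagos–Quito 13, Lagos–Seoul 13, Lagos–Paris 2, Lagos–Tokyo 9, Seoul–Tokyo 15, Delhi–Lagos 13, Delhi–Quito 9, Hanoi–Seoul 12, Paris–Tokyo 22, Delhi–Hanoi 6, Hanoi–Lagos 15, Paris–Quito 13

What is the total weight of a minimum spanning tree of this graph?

Kruskal's algorithm — process edges by increasing weight (ties by edge label):
Delhi–Seoul (1): add — endpoints in different components.
Lagos–Paris (2): add — endpoints in different components.
Paris–Seoul (5): add — endpoints in different components.
Delhi–Hanoi (6): add — endpoints in different components.
Delhi–Quito (9): add — endpoints in different components.
Lagos–Tokyo (9): add — endpoints in different components.
MST edges: Delhi–Seoul, Lagos–Paris, Paris–Seoul, Delhi–Hanoi, Delhi–Quito, Lagos–Tokyo; total weight 1+2+5+6+9+9 = 32.

32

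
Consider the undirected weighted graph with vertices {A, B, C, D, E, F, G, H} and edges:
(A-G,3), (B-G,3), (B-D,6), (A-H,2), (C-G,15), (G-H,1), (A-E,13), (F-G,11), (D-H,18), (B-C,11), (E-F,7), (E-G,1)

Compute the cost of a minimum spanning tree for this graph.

Sort edges by weight, then run Kruskal:
E-G (1): add — endpoints in different components.
G-H (1): add — endpoints in different components.
A-H (2): add — endpoints in different components.
A-G (3): skip — A and G already connected.
B-G (3): add — endpoints in different components.
B-D (6): add — endpoints in different components.
E-F (7): add — endpoints in different components.
B-C (11): add — endpoints in different components.
MST edges: E-G, G-H, A-H, B-G, B-D, E-F, B-C; total weight 1+1+2+3+6+7+11 = 31.

31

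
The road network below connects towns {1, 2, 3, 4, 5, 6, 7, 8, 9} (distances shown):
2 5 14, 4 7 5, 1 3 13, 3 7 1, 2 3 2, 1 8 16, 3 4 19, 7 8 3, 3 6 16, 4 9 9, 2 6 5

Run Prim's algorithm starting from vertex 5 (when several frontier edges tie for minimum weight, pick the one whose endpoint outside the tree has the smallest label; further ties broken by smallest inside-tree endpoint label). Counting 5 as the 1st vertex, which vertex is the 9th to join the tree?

1

Prim, starting at 5.
Step 1: frontier [2 5 14] → take 2 5 (14); add 2.
Step 2: frontier [2 3 2, 2 6 5] → take 2 3 (2); add 3.
Step 3: frontier [2 6 5, 3 7 1, 1 3 13, 3 6 16, 3 4 19] → take 3 7 (1); add 7.
Step 4: frontier [2 6 5, 1 3 13, 3 6 16, 3 4 19, 7 8 3, 4 7 5] → take 7 8 (3); add 8.
Step 5: frontier [2 6 5, 1 3 13, 3 6 16, 3 4 19, 4 7 5, 1 8 16] → take 4 7 (5); add 4.
Step 6: frontier [2 6 5, 1 3 13, 3 6 16, 4 9 9, 1 8 16] → take 2 6 (5); add 6.
Step 7: frontier [1 3 13, 4 9 9, 1 8 16] → take 4 9 (9); add 9.
Step 8: frontier [1 3 13, 1 8 16] → take 1 3 (13); add 1.
Vertex order: 5, 2, 3, 7, 8, 4, 6, 9, 1. The 9th vertex is 1.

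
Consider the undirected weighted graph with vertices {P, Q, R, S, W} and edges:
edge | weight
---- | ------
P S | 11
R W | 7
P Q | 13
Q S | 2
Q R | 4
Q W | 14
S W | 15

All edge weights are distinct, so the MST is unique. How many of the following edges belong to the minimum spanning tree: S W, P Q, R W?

Kruskal's algorithm — process edges by increasing weight (ties by edge label):
Q S (2): add — endpoints in different components.
Q R (4): add — endpoints in different components.
R W (7): add — endpoints in different components.
P S (11): add — endpoints in different components.
MST edge set: {Q S, Q R, R W, P S}.
Of the listed edges, {R W} are in the MST → 1.

1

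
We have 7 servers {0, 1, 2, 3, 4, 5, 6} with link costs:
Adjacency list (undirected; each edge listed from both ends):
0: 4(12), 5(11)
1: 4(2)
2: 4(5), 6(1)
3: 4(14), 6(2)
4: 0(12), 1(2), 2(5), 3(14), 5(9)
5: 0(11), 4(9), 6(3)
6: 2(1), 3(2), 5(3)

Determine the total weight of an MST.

Sort edges by weight, then run Kruskal:
2–6 (1): add. Components now {0} {1} {2,6} {3} {4} {5}
1–4 (2): add. Components now {0} {1,4} {2,6} {3} {5}
3–6 (2): add. Components now {0} {1,4} {2,3,6} {5}
5–6 (3): add. Components now {0} {1,4} {2,3,5,6}
2–4 (5): add. Components now {0} {1,2,3,4,5,6}
4–5 (9): skip — 4 and 5 already connected.
0–5 (11): add. Components now {0,1,2,3,4,5,6}
MST edges: 2–6, 1–4, 3–6, 5–6, 2–4, 0–5; total weight 1+2+2+3+5+11 = 24.

24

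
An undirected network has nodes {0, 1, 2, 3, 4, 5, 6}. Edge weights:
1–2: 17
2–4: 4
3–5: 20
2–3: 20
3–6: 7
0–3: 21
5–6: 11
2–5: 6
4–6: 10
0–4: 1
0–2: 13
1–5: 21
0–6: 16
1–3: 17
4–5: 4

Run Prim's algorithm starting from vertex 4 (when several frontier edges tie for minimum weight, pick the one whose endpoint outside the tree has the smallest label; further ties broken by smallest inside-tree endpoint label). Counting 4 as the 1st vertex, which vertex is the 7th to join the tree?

1

Grow the tree from 4 using Prim:
Step 1: cheapest edge leaving the tree is 0–4 (1); add 0.
Step 2: cheapest edge leaving the tree is 2–4 (4); add 2.
Step 3: cheapest edge leaving the tree is 4–5 (4); add 5.
Step 4: cheapest edge leaving the tree is 4–6 (10); add 6.
Step 5: cheapest edge leaving the tree is 3–6 (7); add 3.
Step 6: cheapest edge leaving the tree is 1–2 (17); add 1.
Vertex order: 4, 0, 2, 5, 6, 3, 1. The 7th vertex is 1.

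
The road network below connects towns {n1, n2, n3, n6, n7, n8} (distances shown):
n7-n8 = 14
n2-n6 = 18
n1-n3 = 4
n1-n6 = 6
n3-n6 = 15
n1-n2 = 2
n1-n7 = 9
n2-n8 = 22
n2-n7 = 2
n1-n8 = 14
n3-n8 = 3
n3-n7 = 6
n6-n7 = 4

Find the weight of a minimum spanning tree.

15

Kruskal: consider edges lightest-first.
n1-n2 (2): add. Components now {n1,n2} {n7} {n8} {n6} {n3}
n2-n7 (2): add. Components now {n1,n2,n7} {n8} {n6} {n3}
n3-n8 (3): add. Components now {n1,n2,n7} {n3,n8} {n6}
n1-n3 (4): add. Components now {n1,n2,n3,n7,n8} {n6}
n6-n7 (4): add. Components now {n1,n2,n3,n6,n7,n8}
MST edges: n1-n2, n2-n7, n3-n8, n1-n3, n6-n7; total weight 2+2+3+4+4 = 15.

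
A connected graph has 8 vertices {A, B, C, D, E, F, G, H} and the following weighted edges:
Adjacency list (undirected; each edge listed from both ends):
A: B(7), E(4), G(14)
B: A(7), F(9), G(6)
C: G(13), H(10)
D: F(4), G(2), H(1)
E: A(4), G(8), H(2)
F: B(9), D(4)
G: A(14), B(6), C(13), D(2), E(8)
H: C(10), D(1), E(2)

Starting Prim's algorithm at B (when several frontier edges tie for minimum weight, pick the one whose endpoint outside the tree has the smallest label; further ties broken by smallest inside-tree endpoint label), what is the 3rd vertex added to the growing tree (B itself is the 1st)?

D

Grow the tree from B using Prim:
Step 1: frontier [B-G 6, A-B 7, B-F 9] → take B-G (6); add G.
Step 2: frontier [A-B 7, B-F 9, D-G 2, E-G 8, C-G 13, A-G 14] → take D-G (2); add D.
Step 3: frontier [A-B 7, B-F 9, D-H 1, D-F 4, E-G 8, C-G 13, A-G 14] → take D-H (1); add H.
Step 4: frontier [A-B 7, B-F 9, D-F 4, E-G 8, C-G 13, A-G 14, E-H 2, C-H 10] → take E-H (2); add E.
Step 5: frontier [A-B 7, B-F 9, D-F 4, A-E 4, C-G 13, A-G 14, C-H 10] → take A-E (4); add A.
Step 6: frontier [B-F 9, D-F 4, C-G 13, C-H 10] → take D-F (4); add F.
Step 7: frontier [C-G 13, C-H 10] → take C-H (10); add C.
Vertex order: B, G, D, H, E, A, F, C. The 3rd vertex is D.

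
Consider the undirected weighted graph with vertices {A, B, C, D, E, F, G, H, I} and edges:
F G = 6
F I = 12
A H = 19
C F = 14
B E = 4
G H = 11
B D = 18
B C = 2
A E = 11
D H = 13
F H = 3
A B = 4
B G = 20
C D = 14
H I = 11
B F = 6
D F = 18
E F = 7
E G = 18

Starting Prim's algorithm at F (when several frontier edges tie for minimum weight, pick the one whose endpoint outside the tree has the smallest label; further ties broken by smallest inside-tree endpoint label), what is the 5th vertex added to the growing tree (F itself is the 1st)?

Prim's algorithm from F:
Step 1: cheapest edge leaving the tree is F H (3); add H.
Step 2: cheapest edge leaving the tree is B F (6); add B.
Step 3: cheapest edge leaving the tree is B C (2); add C.
Step 4: cheapest edge leaving the tree is A B (4); add A.
Step 5: cheapest edge leaving the tree is B E (4); add E.
Step 6: cheapest edge leaving the tree is F G (6); add G.
Step 7: cheapest edge leaving the tree is H I (11); add I.
Step 8: cheapest edge leaving the tree is D H (13); add D.
Vertex order: F, H, B, C, A, E, G, I, D. The 5th vertex is A.

A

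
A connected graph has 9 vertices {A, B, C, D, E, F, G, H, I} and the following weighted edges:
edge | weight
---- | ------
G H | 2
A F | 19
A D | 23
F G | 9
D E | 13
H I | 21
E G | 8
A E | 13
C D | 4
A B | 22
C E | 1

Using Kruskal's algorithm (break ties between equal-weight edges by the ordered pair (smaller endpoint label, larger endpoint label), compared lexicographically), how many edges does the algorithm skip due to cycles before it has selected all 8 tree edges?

2

Kruskal's algorithm — process edges by increasing weight (ties by edge label):
C E (1): add — endpoints in different components.
G H (2): add — endpoints in different components.
C D (4): add — endpoints in different components.
E G (8): add — endpoints in different components.
F G (9): add — endpoints in different components.
A E (13): add — endpoints in different components.
D E (13): skip — D and E already connected.
A F (19): skip — A and F already connected.
H I (21): add — endpoints in different components.
A B (22): add — endpoints in different components.
Edges rejected before the tree was complete: 2.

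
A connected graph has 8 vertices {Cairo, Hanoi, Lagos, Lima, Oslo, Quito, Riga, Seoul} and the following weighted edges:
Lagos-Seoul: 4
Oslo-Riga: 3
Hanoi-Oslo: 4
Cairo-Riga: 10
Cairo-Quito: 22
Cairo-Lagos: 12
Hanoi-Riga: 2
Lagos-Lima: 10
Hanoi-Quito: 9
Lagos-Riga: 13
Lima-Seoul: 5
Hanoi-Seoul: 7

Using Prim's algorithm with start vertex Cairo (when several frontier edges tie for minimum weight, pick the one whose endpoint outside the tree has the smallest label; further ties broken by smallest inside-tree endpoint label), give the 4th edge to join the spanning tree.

Grow the tree from Cairo using Prim:
Step 1: frontier [Cairo-Riga 10, Cairo-Lagos 12, Cairo-Quito 22] → take Cairo-Riga (10); add Riga.
Step 2: frontier [Cairo-Lagos 12, Cairo-Quito 22, Hanoi-Riga 2, Oslo-Riga 3, Lagos-Riga 13] → take Hanoi-Riga (2); add Hanoi.
Step 3: frontier [Cairo-Lagos 12, Cairo-Quito 22, Hanoi-Oslo 4, Hanoi-Seoul 7, Hanoi-Quito 9, Oslo-Riga 3, Lagos-Riga 13] → take Oslo-Riga (3); add Oslo.
Step 4: frontier [Cairo-Lagos 12, Cairo-Quito 22, Hanoi-Seoul 7, Hanoi-Quito 9, Lagos-Riga 13] → take Hanoi-Seoul (7); add Seoul.
Step 5: frontier [Cairo-Lagos 12, Cairo-Quito 22, Hanoi-Quito 9, Lagos-Riga 13, Lagos-Seoul 4, Lima-Seoul 5] → take Lagos-Seoul (4); add Lagos.
Step 6: frontier [Cairo-Quito 22, Hanoi-Quito 9, Lagos-Lima 10, Lima-Seoul 5] → take Lima-Seoul (5); add Lima.
Step 7: frontier [Cairo-Quito 22, Hanoi-Quito 9] → take Hanoi-Quito (9); add Quito.
The 4th edge added is Hanoi-Seoul.

Hanoi-Seoul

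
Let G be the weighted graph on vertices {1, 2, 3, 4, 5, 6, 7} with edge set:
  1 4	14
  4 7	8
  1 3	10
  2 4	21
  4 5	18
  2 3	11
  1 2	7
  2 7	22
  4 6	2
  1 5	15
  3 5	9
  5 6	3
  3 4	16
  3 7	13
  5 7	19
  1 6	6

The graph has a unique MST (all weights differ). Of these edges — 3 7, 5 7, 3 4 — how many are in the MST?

Sort edges by weight, then run Kruskal:
4 6 (2): add. Components now {1} {2} {3} {4,6} {5} {7}
5 6 (3): add. Components now {1} {2} {3} {4,5,6} {7}
1 6 (6): add. Components now {1,4,5,6} {2} {3} {7}
1 2 (7): add. Components now {1,2,4,5,6} {3} {7}
4 7 (8): add. Components now {1,2,4,5,6,7} {3}
3 5 (9): add. Components now {1,2,3,4,5,6,7}
MST edge set: {4 6, 5 6, 1 6, 1 2, 4 7, 3 5}.
Of the listed edges, {} are in the MST → 0.

0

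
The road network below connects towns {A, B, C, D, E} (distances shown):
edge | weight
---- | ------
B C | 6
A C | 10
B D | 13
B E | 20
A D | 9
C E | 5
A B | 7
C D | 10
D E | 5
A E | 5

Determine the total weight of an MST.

Sort edges by weight, then run Kruskal:
A E (5): add. Components now {A,E} {B} {C} {D}
C E (5): add. Components now {A,C,E} {B} {D}
D E (5): add. Components now {A,C,D,E} {B}
B C (6): add. Components now {A,B,C,D,E}
MST edges: A E, C E, D E, B C; total weight 5+5+5+6 = 21.

21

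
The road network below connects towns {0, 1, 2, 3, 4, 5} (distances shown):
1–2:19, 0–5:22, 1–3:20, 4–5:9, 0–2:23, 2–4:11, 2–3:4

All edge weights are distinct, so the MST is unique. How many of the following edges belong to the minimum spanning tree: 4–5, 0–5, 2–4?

3

Sort edges by weight, then run Kruskal:
2–3 (4): add — endpoints in different components.
4–5 (9): add — endpoints in different components.
2–4 (11): add — endpoints in different components.
1–2 (19): add — endpoints in different components.
1–3 (20): skip — 1 and 3 already connected.
0–5 (22): add — endpoints in different components.
MST edge set: {2–3, 4–5, 2–4, 1–2, 0–5}.
Of the listed edges, {4–5, 0–5, 2–4} are in the MST → 3.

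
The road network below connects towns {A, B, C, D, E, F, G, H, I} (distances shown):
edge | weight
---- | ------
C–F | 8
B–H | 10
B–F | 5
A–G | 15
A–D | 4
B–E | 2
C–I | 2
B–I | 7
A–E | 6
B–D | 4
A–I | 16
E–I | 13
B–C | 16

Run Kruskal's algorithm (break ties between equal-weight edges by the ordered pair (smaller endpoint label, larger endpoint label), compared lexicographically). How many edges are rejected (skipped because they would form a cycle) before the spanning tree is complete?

Sort edges by weight, then run Kruskal:
B–E (2): add — endpoints in different components.
C–I (2): add — endpoints in different components.
A–D (4): add — endpoints in different components.
B–D (4): add — endpoints in different components.
B–F (5): add — endpoints in different components.
A–E (6): skip — A and E already connected.
B–I (7): add — endpoints in different components.
C–F (8): skip — C and F already connected.
B–H (10): add — endpoints in different components.
E–I (13): skip — E and I already connected.
A–G (15): add — endpoints in different components.
Edges rejected before the tree was complete: 3.

3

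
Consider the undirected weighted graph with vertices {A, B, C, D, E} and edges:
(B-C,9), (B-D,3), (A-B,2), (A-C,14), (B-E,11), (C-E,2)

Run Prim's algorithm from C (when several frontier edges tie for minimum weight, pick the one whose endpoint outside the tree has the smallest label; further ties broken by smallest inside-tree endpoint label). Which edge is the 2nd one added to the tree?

B-C

Prim's algorithm from C:
Step 1: frontier [C-E 2, B-C 9, A-C 14] → take C-E (2); add E.
Step 2: frontier [B-C 9, A-C 14, B-E 11] → take B-C (9); add B.
Step 3: frontier [A-B 2, B-D 3, A-C 14] → take A-B (2); add A.
Step 4: frontier [B-D 3] → take B-D (3); add D.
The 2nd edge added is B-C.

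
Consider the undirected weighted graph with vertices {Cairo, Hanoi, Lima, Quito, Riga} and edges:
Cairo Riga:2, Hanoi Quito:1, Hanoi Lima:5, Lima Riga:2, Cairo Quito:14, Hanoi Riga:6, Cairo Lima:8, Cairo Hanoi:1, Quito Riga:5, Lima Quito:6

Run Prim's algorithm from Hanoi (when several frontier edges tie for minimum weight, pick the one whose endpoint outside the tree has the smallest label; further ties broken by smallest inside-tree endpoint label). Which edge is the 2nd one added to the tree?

Hanoi-Quito

Grow the tree from Hanoi using Prim:
Step 1: cheapest edge leaving the tree is Cairo Hanoi (1); add Cairo.
Step 2: cheapest edge leaving the tree is Hanoi Quito (1); add Quito.
Step 3: cheapest edge leaving the tree is Cairo Riga (2); add Riga.
Step 4: cheapest edge leaving the tree is Lima Riga (2); add Lima.
The 2nd edge added is Hanoi Quito.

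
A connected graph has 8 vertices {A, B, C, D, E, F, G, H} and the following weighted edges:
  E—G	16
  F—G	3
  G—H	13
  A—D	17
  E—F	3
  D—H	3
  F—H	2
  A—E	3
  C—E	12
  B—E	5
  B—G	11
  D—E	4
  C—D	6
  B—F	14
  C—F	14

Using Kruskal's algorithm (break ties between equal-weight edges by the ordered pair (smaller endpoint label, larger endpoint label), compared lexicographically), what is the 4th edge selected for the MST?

E-F

Sort edges by weight, then run Kruskal:
F—H (2): add — endpoints in different components.
A—E (3): add — endpoints in different components.
D—H (3): add — endpoints in different components.
E—F (3): add — endpoints in different components.
F—G (3): add — endpoints in different components.
D—E (4): skip — D and E already connected.
B—E (5): add — endpoints in different components.
C—D (6): add — endpoints in different components.
The 4th edge added is E—F.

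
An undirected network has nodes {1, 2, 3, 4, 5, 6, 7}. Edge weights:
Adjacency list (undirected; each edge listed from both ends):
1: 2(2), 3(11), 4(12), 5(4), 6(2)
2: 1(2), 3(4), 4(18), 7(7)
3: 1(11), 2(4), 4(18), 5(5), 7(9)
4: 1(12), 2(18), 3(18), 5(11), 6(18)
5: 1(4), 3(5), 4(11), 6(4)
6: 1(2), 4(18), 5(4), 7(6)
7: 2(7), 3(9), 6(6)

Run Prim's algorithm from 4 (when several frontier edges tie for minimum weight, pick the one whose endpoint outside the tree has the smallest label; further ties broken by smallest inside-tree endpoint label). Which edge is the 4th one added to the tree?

Grow the tree from 4 using Prim:
Step 1: cheapest edge leaving the tree is 4 5 (11); add 5.
Step 2: cheapest edge leaving the tree is 1 5 (4); add 1.
Step 3: cheapest edge leaving the tree is 1 2 (2); add 2.
Step 4: cheapest edge leaving the tree is 1 6 (2); add 6.
Step 5: cheapest edge leaving the tree is 2 3 (4); add 3.
Step 6: cheapest edge leaving the tree is 6 7 (6); add 7.
The 4th edge added is 1 6.

1-6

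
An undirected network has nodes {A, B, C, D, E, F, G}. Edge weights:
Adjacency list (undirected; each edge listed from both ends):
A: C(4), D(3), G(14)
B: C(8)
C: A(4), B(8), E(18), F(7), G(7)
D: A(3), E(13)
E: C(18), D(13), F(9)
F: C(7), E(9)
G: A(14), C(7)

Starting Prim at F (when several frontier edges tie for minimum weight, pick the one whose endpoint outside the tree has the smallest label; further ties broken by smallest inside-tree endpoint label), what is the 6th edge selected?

E-F

Prim, starting at F.
Step 1: frontier [C–F 7, E–F 9] → take C–F (7); add C.
Step 2: frontier [A–C 4, C–G 7, B–C 8, C–E 18, E–F 9] → take A–C (4); add A.
Step 3: frontier [A–D 3, A–G 14, C–G 7, B–C 8, C–E 18, E–F 9] → take A–D (3); add D.
Step 4: frontier [A–G 14, C–G 7, B–C 8, C–E 18, D–E 13, E–F 9] → take C–G (7); add G.
Step 5: frontier [B–C 8, C–E 18, D–E 13, E–F 9] → take B–C (8); add B.
Step 6: frontier [C–E 18, D–E 13, E–F 9] → take E–F (9); add E.
The 6th edge added is E–F.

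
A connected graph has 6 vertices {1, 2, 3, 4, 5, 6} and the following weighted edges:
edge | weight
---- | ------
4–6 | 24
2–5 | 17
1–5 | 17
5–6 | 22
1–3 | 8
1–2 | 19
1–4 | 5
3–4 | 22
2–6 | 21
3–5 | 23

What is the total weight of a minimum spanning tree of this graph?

68

Grow the tree from 2 using Prim:
Step 1: cheapest edge leaving the tree is 2–5 (17); add 5.
Step 2: cheapest edge leaving the tree is 1–5 (17); add 1.
Step 3: cheapest edge leaving the tree is 1–4 (5); add 4.
Step 4: cheapest edge leaving the tree is 1–3 (8); add 3.
Step 5: cheapest edge leaving the tree is 2–6 (21); add 6.
MST edges: 2–5, 1–5, 1–4, 1–3, 2–6; total weight 17+17+5+8+21 = 68.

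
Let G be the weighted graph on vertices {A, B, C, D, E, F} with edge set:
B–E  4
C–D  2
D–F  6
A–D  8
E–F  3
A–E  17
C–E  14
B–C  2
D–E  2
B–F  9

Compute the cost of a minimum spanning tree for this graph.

17

Prim's algorithm from E:
Step 1: cheapest edge leaving the tree is D–E (2); add D.
Step 2: cheapest edge leaving the tree is C–D (2); add C.
Step 3: cheapest edge leaving the tree is B–C (2); add B.
Step 4: cheapest edge leaving the tree is E–F (3); add F.
Step 5: cheapest edge leaving the tree is A–D (8); add A.
MST edges: D–E, C–D, B–C, E–F, A–D; total weight 2+2+2+3+8 = 17.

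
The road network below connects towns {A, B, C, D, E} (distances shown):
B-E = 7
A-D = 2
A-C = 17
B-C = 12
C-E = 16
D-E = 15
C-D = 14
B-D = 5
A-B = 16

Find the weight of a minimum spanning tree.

Grow the tree from C using Prim:
Step 1: frontier [B-C 12, C-D 14, C-E 16, A-C 17] → take B-C (12); add B.
Step 2: frontier [B-D 5, B-E 7, A-B 16, C-D 14, C-E 16, A-C 17] → take B-D (5); add D.
Step 3: frontier [B-E 7, A-B 16, C-E 16, A-C 17, A-D 2, D-E 15] → take A-D (2); add A.
Step 4: frontier [B-E 7, C-E 16, D-E 15] → take B-E (7); add E.
MST edges: B-C, B-D, A-D, B-E; total weight 12+5+2+7 = 26.

26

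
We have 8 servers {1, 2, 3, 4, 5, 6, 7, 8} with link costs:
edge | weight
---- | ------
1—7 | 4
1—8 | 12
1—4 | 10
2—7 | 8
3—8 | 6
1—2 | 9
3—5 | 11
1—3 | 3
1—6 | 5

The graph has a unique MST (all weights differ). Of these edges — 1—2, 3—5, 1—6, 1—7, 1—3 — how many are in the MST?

Kruskal's algorithm — process edges by increasing weight (ties by edge label):
1—3 (3): add — endpoints in different components.
1—7 (4): add — endpoints in different components.
1—6 (5): add — endpoints in different components.
3—8 (6): add — endpoints in different components.
2—7 (8): add — endpoints in different components.
1—2 (9): skip — 1 and 2 already connected.
1—4 (10): add — endpoints in different components.
3—5 (11): add — endpoints in different components.
MST edge set: {1—3, 1—7, 1—6, 3—8, 2—7, 1—4, 3—5}.
Of the listed edges, {3—5, 1—6, 1—7, 1—3} are in the MST → 4.

4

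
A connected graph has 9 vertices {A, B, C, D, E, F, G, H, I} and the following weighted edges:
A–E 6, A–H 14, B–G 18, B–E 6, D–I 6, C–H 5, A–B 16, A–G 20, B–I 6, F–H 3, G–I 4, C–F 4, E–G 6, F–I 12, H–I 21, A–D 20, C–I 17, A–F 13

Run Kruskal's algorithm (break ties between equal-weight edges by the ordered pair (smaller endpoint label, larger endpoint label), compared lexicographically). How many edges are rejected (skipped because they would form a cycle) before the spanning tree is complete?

Kruskal: consider edges lightest-first.
F–H (3): add — endpoints in different components.
C–F (4): add — endpoints in different components.
G–I (4): add — endpoints in different components.
C–H (5): skip — C and H already connected.
A–E (6): add — endpoints in different components.
B–E (6): add — endpoints in different components.
B–I (6): add — endpoints in different components.
D–I (6): add — endpoints in different components.
E–G (6): skip — E and G already connected.
F–I (12): add — endpoints in different components.
Edges rejected before the tree was complete: 2.

2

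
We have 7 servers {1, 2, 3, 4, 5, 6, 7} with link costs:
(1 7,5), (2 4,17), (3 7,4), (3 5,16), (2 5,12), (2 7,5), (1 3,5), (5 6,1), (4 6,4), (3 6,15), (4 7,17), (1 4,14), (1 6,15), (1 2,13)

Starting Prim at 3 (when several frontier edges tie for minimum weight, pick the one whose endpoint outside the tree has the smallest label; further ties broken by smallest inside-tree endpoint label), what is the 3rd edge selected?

2-7

Prim, starting at 3.
Step 1: frontier [3 7 4, 1 3 5, 3 6 15, 3 5 16] → take 3 7 (4); add 7.
Step 2: frontier [1 3 5, 3 6 15, 3 5 16, 1 7 5, 2 7 5, 4 7 17] → take 1 3 (5); add 1.
Step 3: frontier [1 2 13, 1 4 14, 1 6 15, 3 6 15, 3 5 16, 2 7 5, 4 7 17] → take 2 7 (5); add 2.
Step 4: frontier [1 4 14, 1 6 15, 2 5 12, 2 4 17, 3 6 15, 3 5 16, 4 7 17] → take 2 5 (12); add 5.
Step 5: frontier [1 4 14, 1 6 15, 2 4 17, 3 6 15, 5 6 1, 4 7 17] → take 5 6 (1); add 6.
Step 6: frontier [1 4 14, 2 4 17, 4 6 4, 4 7 17] → take 4 6 (4); add 4.
The 3rd edge added is 2 7.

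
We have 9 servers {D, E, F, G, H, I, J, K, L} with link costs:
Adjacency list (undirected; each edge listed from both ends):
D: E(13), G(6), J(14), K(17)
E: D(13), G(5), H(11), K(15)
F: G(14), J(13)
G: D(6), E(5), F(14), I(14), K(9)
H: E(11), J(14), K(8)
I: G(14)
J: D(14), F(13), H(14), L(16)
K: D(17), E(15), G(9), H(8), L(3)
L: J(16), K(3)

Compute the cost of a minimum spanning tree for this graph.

72

Sort edges by weight, then run Kruskal:
K L (3): add — endpoints in different components.
E G (5): add — endpoints in different components.
D G (6): add — endpoints in different components.
H K (8): add — endpoints in different components.
G K (9): add — endpoints in different components.
E H (11): skip — E and H already connected.
D E (13): skip — D and E already connected.
F J (13): add — endpoints in different components.
D J (14): add — endpoints in different components.
F G (14): skip — F and G already connected.
G I (14): add — endpoints in different components.
MST edges: K L, E G, D G, H K, G K, F J, D J, G I; total weight 3+5+6+8+9+13+14+14 = 72.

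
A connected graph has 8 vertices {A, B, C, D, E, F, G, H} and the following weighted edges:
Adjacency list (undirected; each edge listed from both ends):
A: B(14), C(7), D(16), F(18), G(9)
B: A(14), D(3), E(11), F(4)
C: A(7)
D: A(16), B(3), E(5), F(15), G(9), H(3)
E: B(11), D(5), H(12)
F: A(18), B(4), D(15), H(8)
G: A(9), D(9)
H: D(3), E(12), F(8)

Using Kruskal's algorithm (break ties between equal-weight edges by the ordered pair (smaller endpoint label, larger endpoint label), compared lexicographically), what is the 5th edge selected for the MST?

A-C

Kruskal: consider edges lightest-first.
B—D (3): add — endpoints in different components.
D—H (3): add — endpoints in different components.
B—F (4): add — endpoints in different components.
D—E (5): add — endpoints in different components.
A—C (7): add — endpoints in different components.
F—H (8): skip — F and H already connected.
A—G (9): add — endpoints in different components.
D—G (9): add — endpoints in different components.
The 5th edge added is A—C.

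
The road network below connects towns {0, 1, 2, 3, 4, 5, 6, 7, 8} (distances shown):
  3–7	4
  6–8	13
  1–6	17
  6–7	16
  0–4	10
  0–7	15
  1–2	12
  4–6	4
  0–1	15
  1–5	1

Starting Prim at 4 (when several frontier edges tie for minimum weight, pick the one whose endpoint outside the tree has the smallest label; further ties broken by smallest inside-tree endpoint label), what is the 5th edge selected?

Prim's algorithm from 4:
Step 1: cheapest edge leaving the tree is 4–6 (4); add 6.
Step 2: cheapest edge leaving the tree is 0–4 (10); add 0.
Step 3: cheapest edge leaving the tree is 6–8 (13); add 8.
Step 4: cheapest edge leaving the tree is 0–1 (15); add 1.
Step 5: cheapest edge leaving the tree is 1–5 (1); add 5.
Step 6: cheapest edge leaving the tree is 1–2 (12); add 2.
Step 7: cheapest edge leaving the tree is 0–7 (15); add 7.
Step 8: cheapest edge leaving the tree is 3–7 (4); add 3.
The 5th edge added is 1–5.

1-5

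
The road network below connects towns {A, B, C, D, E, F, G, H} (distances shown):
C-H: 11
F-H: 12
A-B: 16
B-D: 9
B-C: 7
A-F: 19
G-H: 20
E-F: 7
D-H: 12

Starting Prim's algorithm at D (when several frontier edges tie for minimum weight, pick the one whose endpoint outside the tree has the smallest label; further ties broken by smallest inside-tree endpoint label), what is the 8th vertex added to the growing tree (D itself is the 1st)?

G

Prim's algorithm from D:
Step 1: frontier [B-D 9, D-H 12] → take B-D (9); add B.
Step 2: frontier [B-C 7, A-B 16, D-H 12] → take B-C (7); add C.
Step 3: frontier [A-B 16, C-H 11, D-H 12] → take C-H (11); add H.
Step 4: frontier [A-B 16, F-H 12, G-H 20] → take F-H (12); add F.
Step 5: frontier [A-B 16, E-F 7, A-F 19, G-H 20] → take E-F (7); add E.
Step 6: frontier [A-B 16, A-F 19, G-H 20] → take A-B (16); add A.
Step 7: frontier [G-H 20] → take G-H (20); add G.
Vertex order: D, B, C, H, F, E, A, G. The 8th vertex is G.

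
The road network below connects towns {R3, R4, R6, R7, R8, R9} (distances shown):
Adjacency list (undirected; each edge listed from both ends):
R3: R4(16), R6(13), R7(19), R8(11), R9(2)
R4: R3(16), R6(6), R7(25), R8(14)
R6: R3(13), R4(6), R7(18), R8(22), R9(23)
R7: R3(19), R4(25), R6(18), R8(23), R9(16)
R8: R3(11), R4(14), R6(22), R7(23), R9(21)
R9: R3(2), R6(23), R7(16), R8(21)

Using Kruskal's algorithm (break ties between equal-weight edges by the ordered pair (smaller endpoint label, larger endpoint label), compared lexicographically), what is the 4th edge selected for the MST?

Kruskal's algorithm — process edges by increasing weight (ties by edge label):
R3 R9 (2): add. Components now {R4} {R6} {R8} {R3,R9} {R7}
R4 R6 (6): add. Components now {R4,R6} {R8} {R3,R9} {R7}
R3 R8 (11): add. Components now {R4,R6} {R3,R8,R9} {R7}
R3 R6 (13): add. Components now {R3,R4,R6,R8,R9} {R7}
R4 R8 (14): skip — R4 and R8 already connected.
R3 R4 (16): skip — R4 and R3 already connected.
R7 R9 (16): add. Components now {R3,R4,R6,R7,R8,R9}
The 4th edge added is R3 R6.

R3-R6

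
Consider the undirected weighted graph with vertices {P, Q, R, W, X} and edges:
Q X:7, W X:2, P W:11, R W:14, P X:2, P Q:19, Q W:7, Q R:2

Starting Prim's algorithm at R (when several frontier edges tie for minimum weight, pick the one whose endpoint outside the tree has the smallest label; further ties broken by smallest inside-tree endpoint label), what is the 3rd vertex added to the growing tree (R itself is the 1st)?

Grow the tree from R using Prim:
Step 1: frontier [Q R 2, R W 14] → take Q R (2); add Q.
Step 2: frontier [Q W 7, Q X 7, P Q 19, R W 14] → take Q W (7); add W.
Step 3: frontier [Q X 7, P Q 19, W X 2, P W 11] → take W X (2); add X.
Step 4: frontier [P Q 19, P W 11, P X 2] → take P X (2); add P.
Vertex order: R, Q, W, X, P. The 3rd vertex is W.

W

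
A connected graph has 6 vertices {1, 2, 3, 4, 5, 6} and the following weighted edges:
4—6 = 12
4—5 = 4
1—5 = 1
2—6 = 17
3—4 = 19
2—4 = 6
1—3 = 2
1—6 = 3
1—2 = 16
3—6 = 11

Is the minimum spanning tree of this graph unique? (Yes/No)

Yes

Sort edges by weight, then run Kruskal:
1—5 (1): add — endpoints in different components.
1—3 (2): add — endpoints in different components.
1—6 (3): add — endpoints in different components.
4—5 (4): add — endpoints in different components.
2—4 (6): add — endpoints in different components.
Every non-tree edge has weight strictly greater than the heaviest edge on the tree path between its endpoints, so the MST is unique.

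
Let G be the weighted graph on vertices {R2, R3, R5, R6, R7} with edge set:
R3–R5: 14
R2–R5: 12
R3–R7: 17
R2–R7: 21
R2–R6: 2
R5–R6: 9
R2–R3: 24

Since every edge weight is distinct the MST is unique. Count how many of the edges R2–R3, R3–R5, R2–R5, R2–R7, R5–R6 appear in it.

2

Kruskal's algorithm — process edges by increasing weight (ties by edge label):
R2–R6 (2): add. Components now {R2,R6} {R5} {R7} {R3}
R5–R6 (9): add. Components now {R2,R5,R6} {R7} {R3}
R2–R5 (12): skip — R2 and R5 already connected.
R3–R5 (14): add. Components now {R2,R3,R5,R6} {R7}
R3–R7 (17): add. Components now {R2,R3,R5,R6,R7}
MST edge set: {R2–R6, R5–R6, R3–R5, R3–R7}.
Of the listed edges, {R3–R5, R5–R6} are in the MST → 2.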